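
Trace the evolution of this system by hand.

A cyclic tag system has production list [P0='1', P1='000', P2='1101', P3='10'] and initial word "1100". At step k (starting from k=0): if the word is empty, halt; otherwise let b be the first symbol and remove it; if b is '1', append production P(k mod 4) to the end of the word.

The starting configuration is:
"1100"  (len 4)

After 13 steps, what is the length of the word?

0

t=0: "1100"  (len 4)
t=1: "1001"  (len 4)
t=2: "001000"  (len 6)
t=3: "01000"  (len 5)
t=4: "1000"  (len 4)
t=5: "0001"  (len 4)
t=6: "001"  (len 3)
t=7: "01"  (len 2)
t=8: "1"  (len 1)
t=9: "1"  (len 1)
t=10: "000"  (len 3)
t=11: "00"  (len 2)
t=12: "0"  (len 1)
t=13: (halted — word empty)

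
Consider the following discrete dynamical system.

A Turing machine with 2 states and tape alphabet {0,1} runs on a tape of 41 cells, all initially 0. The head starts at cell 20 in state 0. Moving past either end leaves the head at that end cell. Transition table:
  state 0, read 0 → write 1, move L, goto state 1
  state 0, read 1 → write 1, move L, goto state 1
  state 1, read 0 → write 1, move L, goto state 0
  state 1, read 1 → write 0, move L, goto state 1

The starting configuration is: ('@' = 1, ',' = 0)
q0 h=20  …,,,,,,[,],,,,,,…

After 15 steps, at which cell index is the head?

5

t=0: q0 h=20  …,,,,,,[,],,,,,,…
t=1: q1 h=19  …,,,,,,[,]@,,,,,…
t=2: q0 h=18  …,,,,,,[,]@@,,,,…
t=3: q1 h=17  …,,,,,,[,]@@@,,,…
t=4: q0 h=16  …,,,,,,[,]@@@@,,…
t=5: q1 h=15  …,,,,,,[,]@@@@@,…
t=6: q0 h=14  …,,,,,,[,]@@@@@@…
t=7: q1 h=13  …,,,,,,[,]@@@@@@…
t=8: q0 h=12  …,,,,,,[,]@@@@@@…
t=9: q1 h=11  …,,,,,,[,]@@@@@@…
t=10: q0 h=10  …,,,,,,[,]@@@@@@…
t=11: q1 h= 9  …,,,,,,[,]@@@@@@…
t=12: q0 h= 8  …,,,,,,[,]@@@@@@…
t=13: q1 h= 7  …,,,,,,[,]@@@@@@…
t=14: q0 h= 6  |,,,,,,[,]@@@@@@…
t=15: q1 h= 5  |,,,,,[,]@@@@@@…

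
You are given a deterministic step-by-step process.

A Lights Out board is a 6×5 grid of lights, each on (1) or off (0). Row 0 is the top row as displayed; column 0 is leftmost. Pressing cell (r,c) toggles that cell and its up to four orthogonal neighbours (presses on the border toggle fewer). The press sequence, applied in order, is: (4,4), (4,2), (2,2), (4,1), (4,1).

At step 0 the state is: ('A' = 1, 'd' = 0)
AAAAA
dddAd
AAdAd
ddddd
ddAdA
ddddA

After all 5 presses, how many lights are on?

12

0) AAAAA
dddAd
AAdAd
ddddd
ddAdA
ddddA
1) AAAAA
dddAd
AAdAd
ddddA
ddAAd
ddddd
2) AAAAA
dddAd
AAdAd
ddAdA
dAddd
ddAdd
3) AAAAA
ddAAd
AdAdd
ddddA
dAddd
ddAdd
4) AAAAA
ddAAd
AdAdd
dAddA
AdAdd
dAAdd
5) AAAAA
ddAAd
AdAdd
ddddA
dAddd
ddAdd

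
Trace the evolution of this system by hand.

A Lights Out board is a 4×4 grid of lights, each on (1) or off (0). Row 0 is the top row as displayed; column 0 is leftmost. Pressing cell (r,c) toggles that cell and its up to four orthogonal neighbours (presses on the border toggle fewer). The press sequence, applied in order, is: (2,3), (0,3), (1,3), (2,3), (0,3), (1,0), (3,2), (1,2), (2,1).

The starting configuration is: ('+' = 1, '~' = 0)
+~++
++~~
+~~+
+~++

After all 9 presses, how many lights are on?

4

gen 0: +~++
++~~
+~~+
+~++
gen 1: +~++
++~+
+~+~
+~+~
gen 2: +~~~
++~~
+~+~
+~+~
gen 3: +~~+
++++
+~++
+~+~
gen 4: +~~+
+++~
+~~~
+~++
gen 5: +~+~
++++
+~~~
+~++
gen 6: ~~+~
~~++
~~~~
+~++
gen 7: ~~+~
~~++
~~+~
++~~
gen 8: ~~~~
~+~~
~~~~
++~~
gen 9: ~~~~
~~~~
+++~
+~~~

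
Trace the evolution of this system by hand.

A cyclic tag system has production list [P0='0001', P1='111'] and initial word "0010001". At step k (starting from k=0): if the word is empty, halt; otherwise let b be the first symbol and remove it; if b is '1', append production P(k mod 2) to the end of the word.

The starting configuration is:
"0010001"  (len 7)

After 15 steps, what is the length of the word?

8

k=0  "0010001"  (len 7)
k=1  "010001"  (len 6)
k=2  "10001"  (len 5)
k=3  "00010001"  (len 8)
k=4  "0010001"  (len 7)
k=5  "010001"  (len 6)
k=6  "10001"  (len 5)
k=7  "00010001"  (len 8)
k=8  "0010001"  (len 7)
k=9  "010001"  (len 6)
k=10  "10001"  (len 5)
k=11  "00010001"  (len 8)
k=12  "0010001"  (len 7)
k=13  "010001"  (len 6)
k=14  "10001"  (len 5)
k=15  "00010001"  (len 8)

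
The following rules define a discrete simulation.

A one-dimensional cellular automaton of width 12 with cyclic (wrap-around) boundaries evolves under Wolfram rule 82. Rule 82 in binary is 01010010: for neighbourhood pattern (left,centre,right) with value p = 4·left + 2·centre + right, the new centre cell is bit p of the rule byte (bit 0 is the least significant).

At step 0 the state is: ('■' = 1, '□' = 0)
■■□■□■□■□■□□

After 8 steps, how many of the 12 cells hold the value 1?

gen 0: ■■□■□■□■□■□□
gen 1: □■□□□□□□□□■■
gen 2: □□■□□□□□□■□■
gen 3: ■■□■□□□□■□□□
gen 4: □■□□■□□■□■□■
gen 5: □□■■□■■□□□□□
gen 6: □■□■□□■■□□□□
gen 7: ■□□□■■□■■□□□
gen 8: □■□■□■□□■■□■

6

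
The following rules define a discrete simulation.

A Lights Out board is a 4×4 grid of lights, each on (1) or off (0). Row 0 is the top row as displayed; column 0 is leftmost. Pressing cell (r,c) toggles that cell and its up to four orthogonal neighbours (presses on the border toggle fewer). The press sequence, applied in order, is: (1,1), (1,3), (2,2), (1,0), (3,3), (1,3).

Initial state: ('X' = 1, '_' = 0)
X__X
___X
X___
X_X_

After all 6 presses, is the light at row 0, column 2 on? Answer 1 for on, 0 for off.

0

gen 0: X__X
___X
X___
X_X_
gen 1: XX_X
XXXX
XX__
X_X_
gen 2: XX__
XX__
XX_X
X_X_
gen 3: XX__
XXX_
X_X_
X___
gen 4: _X__
__X_
__X_
X___
gen 5: _X__
__X_
__XX
X_XX
gen 6: _X_X
___X
__X_
X_XX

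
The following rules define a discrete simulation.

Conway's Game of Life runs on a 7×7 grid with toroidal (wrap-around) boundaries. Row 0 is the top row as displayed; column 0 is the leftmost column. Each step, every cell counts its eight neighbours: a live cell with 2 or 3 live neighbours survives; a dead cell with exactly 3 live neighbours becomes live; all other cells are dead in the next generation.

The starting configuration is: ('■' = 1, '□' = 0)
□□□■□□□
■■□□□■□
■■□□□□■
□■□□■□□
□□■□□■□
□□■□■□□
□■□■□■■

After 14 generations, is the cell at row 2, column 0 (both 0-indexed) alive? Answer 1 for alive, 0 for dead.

0) □□□■□□□
■■□□□■□
■■□□□□■
□■□□■□□
□□■□□■□
□□■□■□□
□■□■□■■
1) □■□□□■□
□■■□□□□
□□■□□■■
□■■□□■■
□■■□■■□
□■■□■□■
□□□■□■□
2) □■□□■□□
■■■□□■■
□□□■□■■
□□□□□□□
□□□□■□□
■■□□□□■
■■□■□■■
3) □□□■■□□
□■■■□□□
□■■□■■□
□□□□■■□
■□□□□□□
□■■□■□□
□□□□■■□
4) □□□□□■□
□■□□□■□
□■□□□■□
□■□■■■■
□■□■■■□
□■□■■■□
□□■□□■□
5) □□□□■■■
□□□□■■■
□■□□□□□
□■□■□□■
□■□□□□□
□■□□□□■
□□■■□■■
6) ■□□□□□□
■□□□■□■
□□■□■□■
□■□□□□□
□■□□□□□
□■□□□■■
□□■■□□□
7) ■■□■□□■
■■□■□□■
□■□■□□■
■■■□□□□
□■■□□□□
■■□□□□□
■■■□□□■
8) □□□■□■□
□□□■■■□
□□□■□□■
□□□■□□□
□□□□□□□
□□□□□□■
□□□□□□□
9) □□□■□■□
□□■■□■■
□□■■□■□
□□□□□□□
□□□□□□□
□□□□□□□
□□□□□□□
10) □□■■□■■
□□□□□■■
□□■■□■■
□□□□□□□
□□□□□□□
□□□□□□□
□□□□□□□
11) □□□□■■■
■□□□□□□
□□□□■■■
□□□□□□□
□□□□□□□
□□□□□□□
□□□□□□□
12) □□□□□■■
■□□□□□□
□□□□□■■
□□□□□■□
□□□□□□□
□□□□□□□
□□□□□■□
13) □□□□□■■
■□□□□□□
□□□□□■■
□□□□□■■
□□□□□□□
□□□□□□□
□□□□□■■
14) ■□□□□■□
■□□□□□□
■□□□□■□
□□□□□■■
□□□□□□□
□□□□□□□
□□□□□■■

1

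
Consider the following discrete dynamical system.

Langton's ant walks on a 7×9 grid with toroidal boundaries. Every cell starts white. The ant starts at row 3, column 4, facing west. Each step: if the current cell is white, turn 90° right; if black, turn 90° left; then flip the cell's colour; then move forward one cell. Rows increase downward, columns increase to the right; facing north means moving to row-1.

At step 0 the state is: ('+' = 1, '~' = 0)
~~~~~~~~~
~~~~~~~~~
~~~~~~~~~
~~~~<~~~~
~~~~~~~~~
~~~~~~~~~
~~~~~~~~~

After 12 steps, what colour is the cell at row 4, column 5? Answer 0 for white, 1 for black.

1

k=0  ~~~~~~~~~
~~~~~~~~~
~~~~~~~~~
~~~~<~~~~
~~~~~~~~~
~~~~~~~~~
~~~~~~~~~
k=1  ~~~~~~~~~
~~~~~~~~~
~~~~^~~~~
~~~~+~~~~
~~~~~~~~~
~~~~~~~~~
~~~~~~~~~
k=2  ~~~~~~~~~
~~~~~~~~~
~~~~+>~~~
~~~~+~~~~
~~~~~~~~~
~~~~~~~~~
~~~~~~~~~
k=3  ~~~~~~~~~
~~~~~~~~~
~~~~++~~~
~~~~+v~~~
~~~~~~~~~
~~~~~~~~~
~~~~~~~~~
k=4  ~~~~~~~~~
~~~~~~~~~
~~~~++~~~
~~~~<+~~~
~~~~~~~~~
~~~~~~~~~
~~~~~~~~~
k=5  ~~~~~~~~~
~~~~~~~~~
~~~~++~~~
~~~~~+~~~
~~~~v~~~~
~~~~~~~~~
~~~~~~~~~
k=6  ~~~~~~~~~
~~~~~~~~~
~~~~++~~~
~~~~~+~~~
~~~<+~~~~
~~~~~~~~~
~~~~~~~~~
k=7  ~~~~~~~~~
~~~~~~~~~
~~~~++~~~
~~~^~+~~~
~~~++~~~~
~~~~~~~~~
~~~~~~~~~
k=8  ~~~~~~~~~
~~~~~~~~~
~~~~++~~~
~~~+>+~~~
~~~++~~~~
~~~~~~~~~
~~~~~~~~~
k=9  ~~~~~~~~~
~~~~~~~~~
~~~~++~~~
~~~+++~~~
~~~+v~~~~
~~~~~~~~~
~~~~~~~~~
k=10  ~~~~~~~~~
~~~~~~~~~
~~~~++~~~
~~~+++~~~
~~~+~>~~~
~~~~~~~~~
~~~~~~~~~
k=11  ~~~~~~~~~
~~~~~~~~~
~~~~++~~~
~~~+++~~~
~~~+~+~~~
~~~~~v~~~
~~~~~~~~~
k=12  ~~~~~~~~~
~~~~~~~~~
~~~~++~~~
~~~+++~~~
~~~+~+~~~
~~~~<+~~~
~~~~~~~~~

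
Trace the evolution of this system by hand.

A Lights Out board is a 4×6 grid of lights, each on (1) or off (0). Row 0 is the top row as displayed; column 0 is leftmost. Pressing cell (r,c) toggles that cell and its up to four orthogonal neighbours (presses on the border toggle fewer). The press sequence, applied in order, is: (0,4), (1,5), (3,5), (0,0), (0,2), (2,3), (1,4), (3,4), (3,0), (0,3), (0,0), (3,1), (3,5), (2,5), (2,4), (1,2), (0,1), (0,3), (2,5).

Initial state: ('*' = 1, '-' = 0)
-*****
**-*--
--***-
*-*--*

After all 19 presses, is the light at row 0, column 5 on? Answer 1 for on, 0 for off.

1

t=0: -*****
**-*--
--***-
*-*--*
t=1: -**---
**-**-
--***-
*-*--*
t=2: -**--*
**-*-*
--****
*-*--*
t=3: -**--*
**-*-*
--***-
*-*-*-
t=4: *-*--*
-*-*-*
--***-
*-*-*-
t=5: **-*-*
-***-*
--***-
*-*-*-
t=6: **-*-*
-**--*
------
*-***-
t=7: **-***
-****-
----*-
*-***-
t=8: **-***
-****-
------
*-*--*
t=9: **-***
-****-
*-----
-**--*
t=10: ***--*
-**-*-
*-----
-**--*
t=11: --*--*
***-*-
*-----
-**--*
t=12: --*--*
***-*-
**----
*----*
t=13: --*--*
***-*-
**---*
*---*-
t=14: --*--*
***-**
**--*-
*---**
t=15: --*--*
***--*
**-*-*
*----*
t=16: -----*
*--*-*
****-*
*----*
t=17: ***--*
**-*-*
****-*
*----*
t=18: **-***
**---*
****-*
*----*
t=19: **-***
**----
*****-
*-----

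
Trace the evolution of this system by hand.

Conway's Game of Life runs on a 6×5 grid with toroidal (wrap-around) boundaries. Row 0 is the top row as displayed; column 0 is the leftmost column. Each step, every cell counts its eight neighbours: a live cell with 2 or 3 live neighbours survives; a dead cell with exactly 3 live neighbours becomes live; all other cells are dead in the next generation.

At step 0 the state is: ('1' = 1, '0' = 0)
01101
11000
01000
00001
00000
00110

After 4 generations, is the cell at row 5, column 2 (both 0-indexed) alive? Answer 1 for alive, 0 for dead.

1

k=0  01101
11000
01000
00001
00000
00110
k=1  00001
00000
01000
00000
00010
01110
k=2  00110
00000
00000
00000
00010
00111
k=3  00101
00000
00000
00000
00111
00001
k=4  00010
00000
00000
00010
00011
10101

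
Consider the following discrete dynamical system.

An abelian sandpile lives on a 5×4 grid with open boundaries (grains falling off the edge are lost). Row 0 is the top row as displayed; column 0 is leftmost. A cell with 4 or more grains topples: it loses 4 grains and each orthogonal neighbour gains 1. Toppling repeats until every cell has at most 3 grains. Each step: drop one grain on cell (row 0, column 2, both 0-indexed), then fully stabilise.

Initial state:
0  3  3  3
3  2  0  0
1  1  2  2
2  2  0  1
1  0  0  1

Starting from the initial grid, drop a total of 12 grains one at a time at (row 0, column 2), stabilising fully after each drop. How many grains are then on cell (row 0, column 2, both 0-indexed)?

0) 0  3  3  3
3  2  0  0
1  1  2  2
2  2  0  1
1  0  0  1
1) 1  0  2  0
3  3  1  1
1  1  2  2
2  2  0  1
1  0  0  1
2) 1  0  3  0
3  3  1  1
1  1  2  2
2  2  0  1
1  0  0  1
3) 1  1  0  1
3  3  2  1
1  1  2  2
2  2  0  1
1  0  0  1
4) 1  1  1  1
3  3  2  1
1  1  2  2
2  2  0  1
1  0  0  1
5) 1  1  2  1
3  3  2  1
1  1  2  2
2  2  0  1
1  0  0  1
6) 1  1  3  1
3  3  2  1
1  1  2  2
2  2  0  1
1  0  0  1
7) 1  2  0  2
3  3  3  1
1  1  2  2
2  2  0  1
1  0  0  1
8) 1  2  1  2
3  3  3  1
1  1  2  2
2  2  0  1
1  0  0  1
9) 1  2  2  2
3  3  3  1
1  1  2  2
2  2  0  1
1  0  0  1
10) 1  2  3  2
3  3  3  1
1  1  2  2
2  2  0  1
1  0  0  1
11) 3  0  2  3
0  2  1  2
2  2  3  2
2  2  0  1
1  0  0  1
12) 3  0  3  3
0  2  1  2
2  2  3  2
2  2  0  1
1  0  0  1

3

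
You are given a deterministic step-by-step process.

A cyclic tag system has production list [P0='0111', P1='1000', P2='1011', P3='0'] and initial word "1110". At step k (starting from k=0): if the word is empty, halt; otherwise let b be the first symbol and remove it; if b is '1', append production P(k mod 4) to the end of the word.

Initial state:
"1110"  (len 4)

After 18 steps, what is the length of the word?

24

step 0: "1110"  (len 4)
step 1: "1100111"  (len 7)
step 2: "1001111000"  (len 10)
step 3: "0011110001011"  (len 13)
step 4: "011110001011"  (len 12)
step 5: "11110001011"  (len 11)
step 6: "11100010111000"  (len 14)
step 7: "11000101110001011"  (len 17)
step 8: "10001011100010110"  (len 17)
step 9: "00010111000101100111"  (len 20)
step 10: "0010111000101100111"  (len 19)
step 11: "010111000101100111"  (len 18)
step 12: "10111000101100111"  (len 17)
step 13: "01110001011001110111"  (len 20)
step 14: "1110001011001110111"  (len 19)
step 15: "1100010110011101111011"  (len 22)
step 16: "1000101100111011110110"  (len 22)
step 17: "0001011001110111101100111"  (len 25)
step 18: "001011001110111101100111"  (len 24)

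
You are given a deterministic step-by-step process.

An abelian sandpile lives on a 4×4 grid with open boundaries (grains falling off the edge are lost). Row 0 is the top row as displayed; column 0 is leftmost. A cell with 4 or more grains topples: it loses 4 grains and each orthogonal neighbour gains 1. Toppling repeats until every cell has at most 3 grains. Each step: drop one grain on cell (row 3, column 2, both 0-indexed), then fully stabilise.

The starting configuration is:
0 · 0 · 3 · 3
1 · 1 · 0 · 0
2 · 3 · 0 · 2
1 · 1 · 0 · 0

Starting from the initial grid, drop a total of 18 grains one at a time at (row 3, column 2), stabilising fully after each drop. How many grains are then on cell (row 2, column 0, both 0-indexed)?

3

t=0: 0 · 0 · 3 · 3
1 · 1 · 0 · 0
2 · 3 · 0 · 2
1 · 1 · 0 · 0
t=1: 0 · 0 · 3 · 3
1 · 1 · 0 · 0
2 · 3 · 0 · 2
1 · 1 · 1 · 0
t=2: 0 · 0 · 3 · 3
1 · 1 · 0 · 0
2 · 3 · 0 · 2
1 · 1 · 2 · 0
t=3: 0 · 0 · 3 · 3
1 · 1 · 0 · 0
2 · 3 · 0 · 2
1 · 1 · 3 · 0
t=4: 0 · 0 · 3 · 3
1 · 1 · 0 · 0
2 · 3 · 1 · 2
1 · 2 · 0 · 1
t=5: 0 · 0 · 3 · 3
1 · 1 · 0 · 0
2 · 3 · 1 · 2
1 · 2 · 1 · 1
t=6: 0 · 0 · 3 · 3
1 · 1 · 0 · 0
2 · 3 · 1 · 2
1 · 2 · 2 · 1
t=7: 0 · 0 · 3 · 3
1 · 1 · 0 · 0
2 · 3 · 1 · 2
1 · 2 · 3 · 1
t=8: 0 · 0 · 3 · 3
1 · 1 · 0 · 0
2 · 3 · 2 · 2
1 · 3 · 0 · 2
t=9: 0 · 0 · 3 · 3
1 · 1 · 0 · 0
2 · 3 · 2 · 2
1 · 3 · 1 · 2
t=10: 0 · 0 · 3 · 3
1 · 1 · 0 · 0
2 · 3 · 2 · 2
1 · 3 · 2 · 2
t=11: 0 · 0 · 3 · 3
1 · 1 · 0 · 0
2 · 3 · 2 · 2
1 · 3 · 3 · 2
t=12: 0 · 0 · 3 · 3
1 · 2 · 1 · 0
3 · 1 · 0 · 3
2 · 1 · 2 · 3
t=13: 0 · 0 · 3 · 3
1 · 2 · 1 · 0
3 · 1 · 0 · 3
2 · 1 · 3 · 3
t=14: 0 · 0 · 3 · 3
1 · 2 · 1 · 1
3 · 1 · 2 · 0
2 · 2 · 1 · 1
t=15: 0 · 0 · 3 · 3
1 · 2 · 1 · 1
3 · 1 · 2 · 0
2 · 2 · 2 · 1
t=16: 0 · 0 · 3 · 3
1 · 2 · 1 · 1
3 · 1 · 2 · 0
2 · 2 · 3 · 1
t=17: 0 · 0 · 3 · 3
1 · 2 · 1 · 1
3 · 1 · 3 · 0
2 · 3 · 0 · 2
t=18: 0 · 0 · 3 · 3
1 · 2 · 1 · 1
3 · 1 · 3 · 0
2 · 3 · 1 · 2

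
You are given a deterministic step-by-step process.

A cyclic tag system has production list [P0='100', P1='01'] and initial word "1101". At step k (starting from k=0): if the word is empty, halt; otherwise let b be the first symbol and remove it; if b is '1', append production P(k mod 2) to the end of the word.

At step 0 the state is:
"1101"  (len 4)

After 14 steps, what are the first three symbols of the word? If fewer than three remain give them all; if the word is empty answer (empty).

100

gen 0: "1101"  (len 4)
gen 1: "101100"  (len 6)
gen 2: "0110001"  (len 7)
gen 3: "110001"  (len 6)
gen 4: "1000101"  (len 7)
gen 5: "000101100"  (len 9)
gen 6: "00101100"  (len 8)
gen 7: "0101100"  (len 7)
gen 8: "101100"  (len 6)
gen 9: "01100100"  (len 8)
gen 10: "1100100"  (len 7)
gen 11: "100100100"  (len 9)
gen 12: "0010010001"  (len 10)
gen 13: "010010001"  (len 9)
gen 14: "10010001"  (len 8)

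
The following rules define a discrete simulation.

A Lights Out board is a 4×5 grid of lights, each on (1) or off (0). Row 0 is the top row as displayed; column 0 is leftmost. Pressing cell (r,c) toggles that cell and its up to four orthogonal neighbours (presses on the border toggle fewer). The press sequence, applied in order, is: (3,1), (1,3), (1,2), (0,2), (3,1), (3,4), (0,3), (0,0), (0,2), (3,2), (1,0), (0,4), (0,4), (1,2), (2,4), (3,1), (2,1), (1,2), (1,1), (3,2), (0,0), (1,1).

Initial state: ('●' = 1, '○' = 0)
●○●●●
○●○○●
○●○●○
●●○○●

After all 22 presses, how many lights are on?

11

0) ●○●●●
○●○○●
○●○●○
●●○○●
1) ●○●●●
○●○○●
○○○●○
○○●○●
2) ●○●○●
○●●●○
○○○○○
○○●○●
3) ●○○○●
○○○○○
○○●○○
○○●○●
4) ●●●●●
○○●○○
○○●○○
○○●○●
5) ●●●●●
○○●○○
○●●○○
●●○○●
6) ●●●●●
○○●○○
○●●○●
●●○●○
7) ●●○○○
○○●●○
○●●○●
●●○●○
8) ○○○○○
●○●●○
○●●○●
●●○●○
9) ○●●●○
●○○●○
○●●○●
●●○●○
10) ○●●●○
●○○●○
○●○○●
●○●○○
11) ●●●●○
○●○●○
●●○○●
●○●○○
12) ●●●○●
○●○●●
●●○○●
●○●○○
13) ●●●●○
○●○●○
●●○○●
●○●○○
14) ●●○●○
○○●○○
●●●○●
●○●○○
15) ●●○●○
○○●○●
●●●●○
●○●○●
16) ●●○●○
○○●○●
●○●●○
○●○○●
17) ●●○●○
○●●○●
○●○●○
○○○○●
18) ●●●●○
○○○●●
○●●●○
○○○○●
19) ●○●●○
●●●●●
○○●●○
○○○○●
20) ●○●●○
●●●●●
○○○●○
○●●●●
21) ○●●●○
○●●●●
○○○●○
○●●●●
22) ○○●●○
●○○●●
○●○●○
○●●●●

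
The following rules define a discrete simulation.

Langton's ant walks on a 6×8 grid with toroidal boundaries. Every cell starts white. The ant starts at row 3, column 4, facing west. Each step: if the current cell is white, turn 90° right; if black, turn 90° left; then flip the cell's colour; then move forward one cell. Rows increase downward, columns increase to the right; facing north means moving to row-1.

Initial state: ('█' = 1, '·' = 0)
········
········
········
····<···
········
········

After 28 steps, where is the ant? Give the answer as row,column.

5,6

t=0: ········
········
········
····<···
········
········
t=1: ········
········
····^···
····█···
········
········
t=2: ········
········
····█>··
····█···
········
········
t=3: ········
········
····██··
····█v··
········
········
t=4: ········
········
····██··
····<█··
········
········
t=5: ········
········
····██··
·····█··
····v···
········
t=6: ········
········
····██··
·····█··
···<█···
········
t=7: ········
········
····██··
···^·█··
···██···
········
t=8: ········
········
····██··
···█>█··
···██···
········
t=9: ········
········
····██··
···███··
···█v···
········
t=10: ········
········
····██··
···███··
···█·>··
········
t=11: ········
········
····██··
···███··
···█·█··
·····v··
t=12: ········
········
····██··
···███··
···█·█··
····<█··
t=13: ········
········
····██··
···███··
···█^█··
····██··
t=14: ········
········
····██··
···███··
···██>··
····██··
t=15: ········
········
····██··
···██^··
···██···
····██··
t=16: ········
········
····██··
···█<···
···██···
····██··
t=17: ········
········
····██··
···█····
···█v···
····██··
t=18: ········
········
····██··
···█····
···█·>··
····██··
t=19: ········
········
····██··
···█····
···█·█··
····█v··
t=20: ········
········
····██··
···█····
···█·█··
····█·>·
t=21: ······v·
········
····██··
···█····
···█·█··
····█·█·
t=22: ·····<█·
········
····██··
···█····
···█·█··
····█·█·
t=23: ·····██·
········
····██··
···█····
···█·█··
····█^█·
t=24: ·····██·
········
····██··
···█····
···█·█··
····██>·
t=25: ·····██·
········
····██··
···█····
···█·█^·
····██··
t=26: ·····██·
········
····██··
···█····
···█·██>
····██··
t=27: ·····██·
········
····██··
···█····
···█·███
····██·v
t=28: ·····██·
········
····██··
···█····
···█·███
····██<█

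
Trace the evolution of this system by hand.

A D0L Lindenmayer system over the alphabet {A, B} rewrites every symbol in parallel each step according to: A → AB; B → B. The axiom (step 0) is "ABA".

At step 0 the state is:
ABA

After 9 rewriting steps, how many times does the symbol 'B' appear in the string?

19

0) ABA
1) ABBAB
2) ABBBABB
3) ABBBBABBB
4) ABBBBBABBBB
5) ABBBBBBABBBBB
6) ABBBBBBBABBBBBB
7) ABBBBBBBBABBBBBBB
8) ABBBBBBBBBABBBBBBBB
9) ABBBBBBBBBBABBBBBBBBB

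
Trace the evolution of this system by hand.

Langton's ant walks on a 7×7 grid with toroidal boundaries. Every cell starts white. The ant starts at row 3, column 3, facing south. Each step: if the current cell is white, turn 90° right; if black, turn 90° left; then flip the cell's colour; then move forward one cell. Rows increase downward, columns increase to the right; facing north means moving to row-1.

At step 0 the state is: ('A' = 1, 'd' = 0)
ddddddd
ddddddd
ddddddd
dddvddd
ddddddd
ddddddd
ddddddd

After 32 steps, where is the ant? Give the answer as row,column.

0) ddddddd
ddddddd
ddddddd
dddvddd
ddddddd
ddddddd
ddddddd
1) ddddddd
ddddddd
ddddddd
dd<Addd
ddddddd
ddddddd
ddddddd
2) ddddddd
ddddddd
dd^dddd
ddAAddd
ddddddd
ddddddd
ddddddd
3) ddddddd
ddddddd
ddA>ddd
ddAAddd
ddddddd
ddddddd
ddddddd
4) ddddddd
ddddddd
ddAAddd
ddAvddd
ddddddd
ddddddd
ddddddd
5) ddddddd
ddddddd
ddAAddd
ddAd>dd
ddddddd
ddddddd
ddddddd
6) ddddddd
ddddddd
ddAAddd
ddAdAdd
ddddvdd
ddddddd
ddddddd
7) ddddddd
ddddddd
ddAAddd
ddAdAdd
ddd<Add
ddddddd
ddddddd
8) ddddddd
ddddddd
ddAAddd
ddA^Add
dddAAdd
ddddddd
ddddddd
9) ddddddd
ddddddd
ddAAddd
ddAA>dd
dddAAdd
ddddddd
ddddddd
10) ddddddd
ddddddd
ddAA^dd
ddAAddd
dddAAdd
ddddddd
ddddddd
11) ddddddd
ddddddd
ddAAA>d
ddAAddd
dddAAdd
ddddddd
ddddddd
12) ddddddd
ddddddd
ddAAAAd
ddAAdvd
dddAAdd
ddddddd
ddddddd
13) ddddddd
ddddddd
ddAAAAd
ddAA<Ad
dddAAdd
ddddddd
ddddddd
14) ddddddd
ddddddd
ddAA^Ad
ddAAAAd
dddAAdd
ddddddd
ddddddd
15) ddddddd
ddddddd
ddA<dAd
ddAAAAd
dddAAdd
ddddddd
ddddddd
16) ddddddd
ddddddd
ddAddAd
ddAvAAd
dddAAdd
ddddddd
ddddddd
17) ddddddd
ddddddd
ddAddAd
ddAd>Ad
dddAAdd
ddddddd
ddddddd
18) ddddddd
ddddddd
ddAd^Ad
ddAddAd
dddAAdd
ddddddd
ddddddd
19) ddddddd
ddddddd
ddAdA>d
ddAddAd
dddAAdd
ddddddd
ddddddd
20) ddddddd
ddddd^d
ddAdAdd
ddAddAd
dddAAdd
ddddddd
ddddddd
21) ddddddd
dddddA>
ddAdAdd
ddAddAd
dddAAdd
ddddddd
ddddddd
22) ddddddd
dddddAA
ddAdAdv
ddAddAd
dddAAdd
ddddddd
ddddddd
23) ddddddd
dddddAA
ddAdA<A
ddAddAd
dddAAdd
ddddddd
ddddddd
24) ddddddd
ddddd^A
ddAdAAA
ddAddAd
dddAAdd
ddddddd
ddddddd
25) ddddddd
dddd<dA
ddAdAAA
ddAddAd
dddAAdd
ddddddd
ddddddd
26) dddd^dd
ddddAdA
ddAdAAA
ddAddAd
dddAAdd
ddddddd
ddddddd
27) ddddA>d
ddddAdA
ddAdAAA
ddAddAd
dddAAdd
ddddddd
ddddddd
28) ddddAAd
ddddAvA
ddAdAAA
ddAddAd
dddAAdd
ddddddd
ddddddd
29) ddddAAd
dddd<AA
ddAdAAA
ddAddAd
dddAAdd
ddddddd
ddddddd
30) ddddAAd
dddddAA
ddAdvAA
ddAddAd
dddAAdd
ddddddd
ddddddd
31) ddddAAd
dddddAA
ddAdd>A
ddAddAd
dddAAdd
ddddddd
ddddddd
32) ddddAAd
ddddd^A
ddAdddA
ddAddAd
dddAAdd
ddddddd
ddddddd

1,5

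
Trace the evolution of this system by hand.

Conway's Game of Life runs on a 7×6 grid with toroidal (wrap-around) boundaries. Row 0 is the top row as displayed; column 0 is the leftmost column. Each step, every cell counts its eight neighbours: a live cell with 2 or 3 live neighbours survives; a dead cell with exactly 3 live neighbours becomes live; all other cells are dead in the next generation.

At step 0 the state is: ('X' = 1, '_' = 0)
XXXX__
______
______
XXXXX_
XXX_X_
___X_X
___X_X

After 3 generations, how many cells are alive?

gen 0: XXXX__
______
______
XXXXX_
XXX_X_
___X_X
___X_X
gen 1: XXXXX_
_XX___
_XXX__
X___X_
______
_X_X_X
_X_X_X
gen 2: ____XX
____X_
X__X__
_XXX__
X___XX
______
_____X
gen 3: ____XX
___XX_
_X_XX_
_XXX__
XXXXXX
X___X_
____XX

20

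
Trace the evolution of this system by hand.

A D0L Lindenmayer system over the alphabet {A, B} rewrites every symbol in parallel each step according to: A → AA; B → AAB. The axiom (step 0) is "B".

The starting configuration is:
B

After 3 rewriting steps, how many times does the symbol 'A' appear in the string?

14

step 0: B
step 1: AAB
step 2: AAAAAAB
step 3: AAAAAAAAAAAAAAB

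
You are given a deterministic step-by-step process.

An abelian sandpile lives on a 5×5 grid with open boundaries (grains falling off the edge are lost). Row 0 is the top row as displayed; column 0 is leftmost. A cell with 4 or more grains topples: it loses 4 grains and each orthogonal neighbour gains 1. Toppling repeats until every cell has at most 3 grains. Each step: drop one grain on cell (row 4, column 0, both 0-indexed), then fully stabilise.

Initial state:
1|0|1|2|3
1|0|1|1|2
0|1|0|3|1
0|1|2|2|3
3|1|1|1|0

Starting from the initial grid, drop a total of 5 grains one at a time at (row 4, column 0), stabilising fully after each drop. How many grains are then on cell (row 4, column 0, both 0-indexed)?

t=0: 1|0|1|2|3
1|0|1|1|2
0|1|0|3|1
0|1|2|2|3
3|1|1|1|0
t=1: 1|0|1|2|3
1|0|1|1|2
0|1|0|3|1
1|1|2|2|3
0|2|1|1|0
t=2: 1|0|1|2|3
1|0|1|1|2
0|1|0|3|1
1|1|2|2|3
1|2|1|1|0
t=3: 1|0|1|2|3
1|0|1|1|2
0|1|0|3|1
1|1|2|2|3
2|2|1|1|0
t=4: 1|0|1|2|3
1|0|1|1|2
0|1|0|3|1
1|1|2|2|3
3|2|1|1|0
t=5: 1|0|1|2|3
1|0|1|1|2
0|1|0|3|1
2|1|2|2|3
0|3|1|1|0

0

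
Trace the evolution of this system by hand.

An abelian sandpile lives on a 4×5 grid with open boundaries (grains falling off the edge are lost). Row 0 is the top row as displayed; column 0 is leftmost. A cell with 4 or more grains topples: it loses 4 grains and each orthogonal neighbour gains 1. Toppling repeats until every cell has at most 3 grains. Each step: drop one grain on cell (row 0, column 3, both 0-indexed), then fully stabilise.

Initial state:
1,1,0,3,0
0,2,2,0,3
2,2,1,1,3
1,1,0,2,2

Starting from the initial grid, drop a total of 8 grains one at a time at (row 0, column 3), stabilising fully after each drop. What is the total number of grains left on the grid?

0) 1,1,0,3,0
0,2,2,0,3
2,2,1,1,3
1,1,0,2,2
1) 1,1,1,0,1
0,2,2,1,3
2,2,1,1,3
1,1,0,2,2
2) 1,1,1,1,1
0,2,2,1,3
2,2,1,1,3
1,1,0,2,2
3) 1,1,1,2,1
0,2,2,1,3
2,2,1,1,3
1,1,0,2,2
4) 1,1,1,3,1
0,2,2,1,3
2,2,1,1,3
1,1,0,2,2
5) 1,1,2,0,2
0,2,2,2,3
2,2,1,1,3
1,1,0,2,2
6) 1,1,2,1,2
0,2,2,2,3
2,2,1,1,3
1,1,0,2,2
7) 1,1,2,2,2
0,2,2,2,3
2,2,1,1,3
1,1,0,2,2
8) 1,1,2,3,2
0,2,2,2,3
2,2,1,1,3
1,1,0,2,2

33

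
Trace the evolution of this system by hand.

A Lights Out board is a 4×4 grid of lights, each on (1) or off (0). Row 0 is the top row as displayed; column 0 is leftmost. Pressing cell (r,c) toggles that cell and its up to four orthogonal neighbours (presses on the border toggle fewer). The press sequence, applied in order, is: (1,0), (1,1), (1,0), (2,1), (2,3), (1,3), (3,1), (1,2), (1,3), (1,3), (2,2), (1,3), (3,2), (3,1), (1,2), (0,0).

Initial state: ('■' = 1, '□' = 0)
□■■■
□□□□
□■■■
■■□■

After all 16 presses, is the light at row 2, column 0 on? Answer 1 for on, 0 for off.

k=0  □■■■
□□□□
□■■■
■■□■
k=1  ■■■■
■■□□
■■■■
■■□■
k=2  ■□■■
□□■□
■□■■
■■□■
k=3  □□■■
■■■□
□□■■
■■□■
k=4  □□■■
■□■□
■■□■
■□□■
k=5  □□■■
■□■■
■■■□
■□□□
k=6  □□■□
■□□□
■■■■
■□□□
k=7  □□■□
■□□□
■□■■
□■■□
k=8  □□□□
■■■■
■□□■
□■■□
k=9  □□□■
■■□□
■□□□
□■■□
k=10  □□□□
■■■■
■□□■
□■■□
k=11  □□□□
■■□■
■■■□
□■□□
k=12  □□□■
■■■□
■■■■
□■□□
k=13  □□□■
■■■□
■■□■
□□■■
k=14  □□□■
■■■□
■□□■
■■□■
k=15  □□■■
■□□■
■□■■
■■□■
k=16  ■■■■
□□□■
■□■■
■■□■

1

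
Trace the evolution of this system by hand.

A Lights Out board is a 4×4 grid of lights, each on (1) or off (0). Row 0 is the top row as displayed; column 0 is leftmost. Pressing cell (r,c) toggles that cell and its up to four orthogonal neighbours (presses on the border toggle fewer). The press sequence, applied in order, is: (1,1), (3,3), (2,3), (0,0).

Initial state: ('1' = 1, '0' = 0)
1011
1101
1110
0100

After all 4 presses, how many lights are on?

7

0) 1011
1101
1110
0100
1) 1111
0011
1010
0100
2) 1111
0011
1011
0111
3) 1111
0010
1000
0110
4) 0011
1010
1000
0110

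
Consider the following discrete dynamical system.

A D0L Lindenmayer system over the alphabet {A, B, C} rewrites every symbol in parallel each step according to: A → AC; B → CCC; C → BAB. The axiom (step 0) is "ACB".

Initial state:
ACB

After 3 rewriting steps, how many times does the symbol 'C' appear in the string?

t=0: ACB
t=1: ACBABCCC
t=2: ACBABCCCACCCCBABBABBAB
t=3: ACBABCCCACCCCBABBABBABACBABBABBABBABCCCACCCCCCCACCCCCCCACCCC

30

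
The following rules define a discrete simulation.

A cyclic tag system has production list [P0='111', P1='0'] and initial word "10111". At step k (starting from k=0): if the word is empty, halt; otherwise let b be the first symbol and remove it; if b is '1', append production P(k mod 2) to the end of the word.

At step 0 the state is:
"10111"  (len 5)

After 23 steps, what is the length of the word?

gen 0: "10111"  (len 5)
gen 1: "0111111"  (len 7)
gen 2: "111111"  (len 6)
gen 3: "11111111"  (len 8)
gen 4: "11111110"  (len 8)
gen 5: "1111110111"  (len 10)
gen 6: "1111101110"  (len 10)
gen 7: "111101110111"  (len 12)
gen 8: "111011101110"  (len 12)
gen 9: "11011101110111"  (len 14)
gen 10: "10111011101110"  (len 14)
gen 11: "0111011101110111"  (len 16)
gen 12: "111011101110111"  (len 15)
gen 13: "11011101110111111"  (len 17)
gen 14: "10111011101111110"  (len 17)
gen 15: "0111011101111110111"  (len 19)
gen 16: "111011101111110111"  (len 18)
gen 17: "11011101111110111111"  (len 20)
gen 18: "10111011111101111110"  (len 20)
gen 19: "0111011111101111110111"  (len 22)
gen 20: "111011111101111110111"  (len 21)
gen 21: "11011111101111110111111"  (len 23)
gen 22: "10111111011111101111110"  (len 23)
gen 23: "0111111011111101111110111"  (len 25)

25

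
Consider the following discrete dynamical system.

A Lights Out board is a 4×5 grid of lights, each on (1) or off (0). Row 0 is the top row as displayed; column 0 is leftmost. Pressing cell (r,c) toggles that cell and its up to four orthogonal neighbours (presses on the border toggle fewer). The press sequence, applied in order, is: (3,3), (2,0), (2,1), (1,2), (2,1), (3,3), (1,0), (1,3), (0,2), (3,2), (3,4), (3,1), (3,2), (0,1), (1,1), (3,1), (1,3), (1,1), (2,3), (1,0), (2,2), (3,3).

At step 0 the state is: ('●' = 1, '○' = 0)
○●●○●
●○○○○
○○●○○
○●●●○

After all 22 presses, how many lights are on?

10

k=0  ○●●○●
●○○○○
○○●○○
○●●●○
k=1  ○●●○●
●○○○○
○○●●○
○●○○●
k=2  ○●●○●
○○○○○
●●●●○
●●○○●
k=3  ○●●○●
○●○○○
○○○●○
●○○○●
k=4  ○●○○●
○○●●○
○○●●○
●○○○●
k=5  ○●○○●
○●●●○
●●○●○
●●○○●
k=6  ○●○○●
○●●●○
●●○○○
●●●●○
k=7  ●●○○●
●○●●○
○●○○○
●●●●○
k=8  ●●○●●
●○○○●
○●○●○
●●●●○
k=9  ●○●○●
●○●○●
○●○●○
●●●●○
k=10  ●○●○●
●○●○●
○●●●○
●○○○○
k=11  ●○●○●
●○●○●
○●●●●
●○○●●
k=12  ●○●○●
●○●○●
○○●●●
○●●●●
k=13  ●○●○●
●○●○●
○○○●●
○○○○●
k=14  ○●○○●
●●●○●
○○○●●
○○○○●
k=15  ○○○○●
○○○○●
○●○●●
○○○○●
k=16  ○○○○●
○○○○●
○○○●●
●●●○●
k=17  ○○○●●
○○●●○
○○○○●
●●●○●
k=18  ○●○●●
●●○●○
○●○○●
●●●○●
k=19  ○●○●●
●●○○○
○●●●○
●●●●●
k=20  ●●○●●
○○○○○
●●●●○
●●●●●
k=21  ●●○●●
○○●○○
●○○○○
●●○●●
k=22  ●●○●●
○○●○○
●○○●○
●●●○○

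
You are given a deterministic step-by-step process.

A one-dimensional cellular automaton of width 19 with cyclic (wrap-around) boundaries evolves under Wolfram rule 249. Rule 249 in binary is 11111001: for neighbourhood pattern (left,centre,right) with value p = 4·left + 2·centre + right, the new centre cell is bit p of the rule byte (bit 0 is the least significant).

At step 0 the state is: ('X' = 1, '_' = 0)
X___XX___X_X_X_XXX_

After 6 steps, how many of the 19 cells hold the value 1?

0) X___XX___X_X_X_XXX_
1) _XX_XXXX__X_X_XXXXX
2) XXXXXXXXX__X_XXXXXX
3) XXXXXXXXXX__XXXXXXX
4) XXXXXXXXXXX_XXXXXXX
5) XXXXXXXXXXXXXXXXXXX
6) XXXXXXXXXXXXXXXXXXX

19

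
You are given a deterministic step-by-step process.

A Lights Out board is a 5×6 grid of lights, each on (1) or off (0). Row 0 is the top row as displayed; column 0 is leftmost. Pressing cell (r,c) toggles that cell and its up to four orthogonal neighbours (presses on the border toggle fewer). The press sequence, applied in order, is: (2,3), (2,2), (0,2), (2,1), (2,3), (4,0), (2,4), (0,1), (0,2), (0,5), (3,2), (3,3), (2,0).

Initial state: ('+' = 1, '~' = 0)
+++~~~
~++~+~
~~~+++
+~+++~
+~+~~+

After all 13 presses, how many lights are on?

13

k=0  +++~~~
~++~+~
~~~+++
+~+++~
+~+~~+
k=1  +++~~~
~++++~
~~+~~+
+~+~+~
+~+~~+
k=2  +++~~~
~+~++~
~+~+~+
+~~~+~
+~+~~+
k=3  +~~+~~
~++++~
~+~+~+
+~~~+~
+~+~~+
k=4  +~~+~~
~~+++~
+~++~+
++~~+~
+~+~~+
k=5  +~~+~~
~~+~+~
+~~~++
++~++~
+~+~~+
k=6  +~~+~~
~~+~+~
+~~~++
~+~++~
~++~~+
k=7  +~~+~~
~~+~~~
+~~+~~
~+~+~~
~++~~+
k=8  ~+++~~
~++~~~
+~~+~~
~+~+~~
~++~~+
k=9  ~~~~~~
~+~~~~
+~~+~~
~+~+~~
~++~~+
k=10  ~~~~++
~+~~~+
+~~+~~
~+~+~~
~++~~+
k=11  ~~~~++
~+~~~+
+~++~~
~~+~~~
~+~~~+
k=12  ~~~~++
~+~~~+
+~+~~~
~~~++~
~+~+~+
k=13  ~~~~++
++~~~+
~++~~~
+~~++~
~+~+~+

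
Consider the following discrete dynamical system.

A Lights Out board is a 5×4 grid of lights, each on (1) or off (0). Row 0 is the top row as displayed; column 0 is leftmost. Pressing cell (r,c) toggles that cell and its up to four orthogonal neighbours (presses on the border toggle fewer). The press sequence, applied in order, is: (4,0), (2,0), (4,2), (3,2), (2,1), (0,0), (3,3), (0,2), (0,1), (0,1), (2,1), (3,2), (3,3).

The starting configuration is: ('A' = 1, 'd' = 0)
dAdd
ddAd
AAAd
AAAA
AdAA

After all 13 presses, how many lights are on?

step 0: dAdd
ddAd
AAAd
AAAA
AdAA
step 1: dAdd
ddAd
AAAd
dAAA
dAAA
step 2: dAdd
AdAd
ddAd
AAAA
dAAA
step 3: dAdd
AdAd
ddAd
AAdA
dddd
step 4: dAdd
AdAd
dddd
AdAd
ddAd
step 5: dAdd
AAAd
AAAd
AAAd
ddAd
step 6: Addd
dAAd
AAAd
AAAd
ddAd
step 7: Addd
dAAd
AAAA
AAdA
ddAA
step 8: AAAA
dAdd
AAAA
AAdA
ddAA
step 9: dddA
dddd
AAAA
AAdA
ddAA
step 10: AAAA
dAdd
AAAA
AAdA
ddAA
step 11: AAAA
dddd
dddA
AddA
ddAA
step 12: AAAA
dddd
ddAA
AAAd
dddA
step 13: AAAA
dddd
ddAd
AAdA
dddd

8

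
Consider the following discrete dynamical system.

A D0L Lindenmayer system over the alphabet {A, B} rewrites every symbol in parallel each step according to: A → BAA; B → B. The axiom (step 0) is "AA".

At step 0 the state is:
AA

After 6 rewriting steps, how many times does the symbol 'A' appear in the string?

k=0  AA
k=1  BAABAA
k=2  BBAABAABBAABAA
k=3  BBBAABAABBAABAABBBAABAABBAABAA
k=4  BBBBAABAABBAABAABBBAABAABBAABAABBBBAABAABBAABAABBBAABAABBAABAA
k=5  BBBBBAABAABBAABAABBBAABAABBAABAABBBBAABAABBAABAABBBAABAABB…AABAABBAABAABBBAABAABBAABAABBBBAABAABBAABAABBBAABAABBAABAA  (len 126)
k=6  BBBBBBAABAABBAABAABBBAABAABBAABAABBBBAABAABBAABAABBBAABAAB…AABAABBAABAABBBAABAABBAABAABBBBAABAABBAABAABBBAABAABBAABAA  (len 254)

128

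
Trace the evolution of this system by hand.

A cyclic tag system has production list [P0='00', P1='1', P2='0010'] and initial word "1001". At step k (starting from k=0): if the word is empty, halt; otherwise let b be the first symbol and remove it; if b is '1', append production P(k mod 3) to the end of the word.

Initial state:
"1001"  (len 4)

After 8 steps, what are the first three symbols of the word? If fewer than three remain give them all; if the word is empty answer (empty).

(empty)

t=0: "1001"  (len 4)
t=1: "00100"  (len 5)
t=2: "0100"  (len 4)
t=3: "100"  (len 3)
t=4: "0000"  (len 4)
t=5: "000"  (len 3)
t=6: "00"  (len 2)
t=7: "0"  (len 1)
t=8: (halted — word empty)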